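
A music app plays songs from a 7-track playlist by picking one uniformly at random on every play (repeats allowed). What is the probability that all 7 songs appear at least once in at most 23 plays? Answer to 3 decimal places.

Let A_i be the event that song i is missing after 23 plays. By inclusion–exclusion on the A_i,
P(all seen) = Σ_{j=0}^{7} (-1)^j C(7,j)((7-j)/7)^23
= 1.0000 - 0.2020 + 0.0091 - 0.0001 + 0.0000 - 0.0000 + 0.0000 - 0.0000
= 0.8071.

0.807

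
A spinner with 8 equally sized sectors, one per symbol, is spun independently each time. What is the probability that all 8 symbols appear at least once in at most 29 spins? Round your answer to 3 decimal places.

0.840

By inclusion–exclusion over which symbols are missing,
P(all seen) = Σ_{j=0}^{8} (-1)^j C(8,j)((8-j)/8)^29
= 1.0000 - 0.1665 + 0.0067 - 0.0001 + 0.0000 - 0.0000 + 0.0000 - 0.0000 + 0.0000
= 0.8401.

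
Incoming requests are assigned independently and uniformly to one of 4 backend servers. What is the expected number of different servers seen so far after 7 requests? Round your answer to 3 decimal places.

For each server, P(seen in 7 requests) = 1 - (3/4)^7 = 0.8665.
By linearity of expectation, E[distinct seen] = 4·(1 - (3/4)^7) = 3.4661.

3.466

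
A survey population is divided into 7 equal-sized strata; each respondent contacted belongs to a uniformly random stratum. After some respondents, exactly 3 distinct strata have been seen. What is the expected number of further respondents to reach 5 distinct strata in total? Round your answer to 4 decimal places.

From k distinct to k+1 distinct takes on average 7/(7-k) respondents.
Sum over k = 3,...,4: E = 7/4 + 7/3 = 4.08333.

4.0833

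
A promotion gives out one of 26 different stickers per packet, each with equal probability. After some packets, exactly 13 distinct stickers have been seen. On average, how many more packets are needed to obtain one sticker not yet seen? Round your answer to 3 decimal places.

2.000

The number of packets until the next new sticker is geometric with success probability 13/26, so its mean is 26/13.
E = 26/13 = 2.0000.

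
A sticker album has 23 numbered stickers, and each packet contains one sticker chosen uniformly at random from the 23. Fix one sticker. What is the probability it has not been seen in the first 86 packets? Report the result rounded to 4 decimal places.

Each packet misses the fixed sticker with probability (23-1)/23 = 22/23, independently.
P(still missing after 86) = (22/23)^86 = 0.02187.

0.0219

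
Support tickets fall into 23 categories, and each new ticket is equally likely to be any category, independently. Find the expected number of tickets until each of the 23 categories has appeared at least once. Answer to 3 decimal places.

85.889

The wait to go from k to k+1 distinct categories is geometric with mean 23/(23-k).
E[T] = 23/23 + 23/22 + 23/21 + ... + 23/2 + 23/1 = 23·H_{23}.
H_{23} = 3.7343, so E[T] = 85.8887.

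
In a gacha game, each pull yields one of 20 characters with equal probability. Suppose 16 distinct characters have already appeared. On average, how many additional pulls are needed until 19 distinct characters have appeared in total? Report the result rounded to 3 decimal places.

From k distinct to k+1 distinct takes on average 20/(20-k) pulls.
Sum over k = 16,...,18: E = 20/4 + 20/3 + 20/2 = 21.6667.

21.667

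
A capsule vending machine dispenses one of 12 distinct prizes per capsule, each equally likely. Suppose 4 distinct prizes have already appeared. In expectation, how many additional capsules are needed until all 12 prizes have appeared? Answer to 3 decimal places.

From k distinct to k+1 distinct takes on average 12/(12-k) capsules.
Sum over k = 4,...,11: E = 12/8 + 12/7 + 12/6 + ... + 12/2 + 12/1 = 32.6143.

32.614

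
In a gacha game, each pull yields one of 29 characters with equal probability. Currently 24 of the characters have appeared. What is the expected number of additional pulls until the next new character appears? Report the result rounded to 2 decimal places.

5.80

The number of pulls until the next new character is geometric with success probability 5/29, so its mean is 29/5.
E = 29/5 = 5.800.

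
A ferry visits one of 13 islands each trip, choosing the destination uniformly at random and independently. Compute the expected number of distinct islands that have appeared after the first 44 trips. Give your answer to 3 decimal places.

For each island, P(seen in 44 trips) = 1 - (12/13)^44 = 0.9705.
By linearity of expectation, E[distinct seen] = 13·(1 - (12/13)^44) = 12.6159.

12.616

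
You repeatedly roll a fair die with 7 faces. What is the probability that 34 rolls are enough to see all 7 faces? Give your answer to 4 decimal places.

By inclusion–exclusion over which faces are missing,
P(all seen) = Σ_{j=0}^{7} (-1)^j C(7,j)((7-j)/7)^34
= 1.00000 - 0.03706 + 0.00023 - 0.00000 + 0.00000 - 0.00000 + 0.00000 - 0.00000
= 0.96317.

0.9632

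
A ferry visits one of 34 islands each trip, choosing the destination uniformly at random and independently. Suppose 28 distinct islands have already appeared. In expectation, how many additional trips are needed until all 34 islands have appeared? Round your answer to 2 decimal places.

83.30

With k distinct islands already seen, the next new one takes an expected 34/(34-k) trips.
Sum over k = 28,...,33: E = 34/6 + 34/5 + 34/4 + 34/3 + 34/2 + 34/1 = 83.300.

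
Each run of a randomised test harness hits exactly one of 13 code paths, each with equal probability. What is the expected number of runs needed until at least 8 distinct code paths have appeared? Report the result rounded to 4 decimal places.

With k distinct code paths already seen, the next new one arrives after an expected 13/(13-k) runs.
Sum over k = 0,...,7: E = 13/13 + 13/12 + 13/11 + ... + 13/7 + 13/6 = 11.65841.

11.6584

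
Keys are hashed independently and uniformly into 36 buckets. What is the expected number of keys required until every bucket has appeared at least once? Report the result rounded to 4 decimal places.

Split into phases: going from k distinct to k+1 distinct takes on average 36/(36-k) keys.
E[T] = 36/36 + 36/35 + 36/34 + ... + 36/2 + 36/1 = 36·H_{36}.
H_{36} = 4.17456, so E[T] = 150.28413.

150.2841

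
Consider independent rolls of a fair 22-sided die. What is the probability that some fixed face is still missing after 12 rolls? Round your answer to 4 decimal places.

0.5722

Each roll misses the fixed face with probability (22-1)/22 = 21/22, independently.
P(still missing after 12) = (21/22)^12 = 0.57222.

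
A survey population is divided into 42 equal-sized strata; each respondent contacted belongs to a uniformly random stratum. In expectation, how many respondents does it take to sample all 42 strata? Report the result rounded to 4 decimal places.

The wait to go from k to k+1 distinct strata is geometric with mean 42/(42-k).
E[T] = 42/42 + 42/41 + 42/40 + ... + 42/2 + 42/1 = 42·H_{42}.
H_{42} = 4.32674, so E[T] = 181.72320.

181.7232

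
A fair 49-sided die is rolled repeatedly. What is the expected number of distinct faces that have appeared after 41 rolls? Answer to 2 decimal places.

27.96

For each face, P(seen in 41 rolls) = 1 - (48/49)^41 = 0.571.
By linearity of expectation, E[distinct seen] = 49·(1 - (48/49)^41) = 27.960.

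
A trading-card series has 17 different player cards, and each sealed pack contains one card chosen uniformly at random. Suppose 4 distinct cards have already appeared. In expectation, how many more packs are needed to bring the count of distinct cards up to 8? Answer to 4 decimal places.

5.9698

From k distinct to k+1 distinct takes on average 17/(17-k) packs.
Sum over k = 4,...,7: E = 17/13 + 17/12 + 17/11 + 17/10 = 5.96981.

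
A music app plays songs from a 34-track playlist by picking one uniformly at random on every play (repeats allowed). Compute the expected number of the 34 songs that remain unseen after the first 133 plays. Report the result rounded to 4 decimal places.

For each song, P(unseen after 133) = (33/34)^133 = 0.01887.
By linearity of expectation, E[unseen] = 34·(33/34)^133 = 0.64141.

0.6414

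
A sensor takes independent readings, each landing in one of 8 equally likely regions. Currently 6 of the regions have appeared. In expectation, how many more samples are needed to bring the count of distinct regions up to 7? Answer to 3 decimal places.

From k distinct to k+1 distinct takes on average 8/(8-k) samples.
Only the k = 6 term is needed: E = 8/2 = 4.0000.

4.000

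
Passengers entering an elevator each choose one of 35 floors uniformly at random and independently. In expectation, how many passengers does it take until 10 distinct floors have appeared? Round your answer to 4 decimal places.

11.5788

With k distinct floors already seen, the next new one arrives after an expected 35/(35-k) passengers.
Sum over k = 0,...,9: E = 35/35 + 35/34 + 35/33 + ... + 35/27 + 35/26 = 11.57881.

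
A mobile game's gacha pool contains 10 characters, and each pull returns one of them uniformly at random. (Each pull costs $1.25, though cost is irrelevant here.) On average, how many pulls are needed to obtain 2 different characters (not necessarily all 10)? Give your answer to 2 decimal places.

Going from k to k+1 distinct takes a geometric number of pulls with mean 10/(10-k).
Sum over k = 0,...,1: E = 10/10 + 10/9 = 2.111.

2.11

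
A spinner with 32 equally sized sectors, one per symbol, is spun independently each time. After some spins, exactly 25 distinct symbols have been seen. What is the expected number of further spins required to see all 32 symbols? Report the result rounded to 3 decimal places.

With k distinct symbols already seen, the next new one takes an expected 32/(32-k) spins.
Sum over k = 25,...,31: E = 32/7 + 32/6 + 32/5 + ... + 32/2 + 32/1 = 82.9714.

82.971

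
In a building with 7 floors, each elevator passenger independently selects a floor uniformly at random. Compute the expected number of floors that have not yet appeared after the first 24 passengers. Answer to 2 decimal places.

For each floor, P(unseen after 24) = (6/7)^24 = 0.025.
By linearity of expectation, E[unseen] = 7·(6/7)^24 = 0.173.

0.17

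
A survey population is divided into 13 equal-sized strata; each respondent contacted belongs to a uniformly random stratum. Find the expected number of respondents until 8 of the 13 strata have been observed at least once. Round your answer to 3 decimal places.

With k distinct strata already seen, the next new one arrives after an expected 13/(13-k) respondents.
Sum over k = 0,...,7: E = 13/13 + 13/12 + 13/11 + ... + 13/7 + 13/6 = 11.6584.

11.658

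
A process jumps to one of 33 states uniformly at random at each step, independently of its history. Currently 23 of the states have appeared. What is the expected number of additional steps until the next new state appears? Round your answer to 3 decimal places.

3.300

The number of steps until the next new state is geometric with success probability 10/33, so its mean is 33/10.
E = 33/10 = 3.3000.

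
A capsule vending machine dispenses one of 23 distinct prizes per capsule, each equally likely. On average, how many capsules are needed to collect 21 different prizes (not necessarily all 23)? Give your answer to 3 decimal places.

With k distinct prizes already seen, the next new one arrives after an expected 23/(23-k) capsules.
Sum over k = 0,...,20: E = 23/23 + 23/22 + 23/21 + ... + 23/4 + 23/3 = 51.3887.

51.389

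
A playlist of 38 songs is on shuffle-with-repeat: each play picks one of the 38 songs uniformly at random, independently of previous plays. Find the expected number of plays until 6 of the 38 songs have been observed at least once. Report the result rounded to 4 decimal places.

6.4375

With k distinct songs already seen, the next new one arrives after an expected 38/(38-k) plays.
Sum over k = 0,...,5: E = 38/38 + 38/37 + 38/36 + 38/35 + 38/34 + 38/33 = 6.43746.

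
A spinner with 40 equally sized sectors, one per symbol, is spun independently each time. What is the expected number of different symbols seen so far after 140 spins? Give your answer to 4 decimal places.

For each symbol, P(seen in 140 spins) = 1 - (39/40)^140 = 0.97112.
By linearity of expectation, E[distinct seen] = 40·(1 - (39/40)^140) = 38.84467.

38.8447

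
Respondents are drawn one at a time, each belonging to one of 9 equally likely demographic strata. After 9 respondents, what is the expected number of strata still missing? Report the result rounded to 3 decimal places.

3.118

For each stratum, P(unseen after 9) = (8/9)^9 = 0.3464.
By linearity of expectation, E[unseen] = 9·(8/9)^9 = 3.1180.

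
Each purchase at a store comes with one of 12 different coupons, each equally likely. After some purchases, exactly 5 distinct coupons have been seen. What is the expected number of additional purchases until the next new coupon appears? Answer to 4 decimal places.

1.7143

Each purchase yields a new coupon with probability (12-5)/12 = 7/12, so the wait is geometric with mean 12/7.
E = 12/7 = 1.71429.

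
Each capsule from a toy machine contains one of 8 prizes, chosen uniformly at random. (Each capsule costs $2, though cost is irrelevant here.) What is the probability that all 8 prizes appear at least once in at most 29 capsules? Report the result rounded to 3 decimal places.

Let A_i be the event that prize i is missing after 29 capsules. By inclusion–exclusion on the A_i,
P(all seen) = Σ_{j=0}^{8} (-1)^j C(8,j)((8-j)/8)^29
= 1.0000 - 0.1665 + 0.0067 - 0.0001 + 0.0000 - 0.0000 + 0.0000 - 0.0000 + 0.0000
= 0.8401.

0.840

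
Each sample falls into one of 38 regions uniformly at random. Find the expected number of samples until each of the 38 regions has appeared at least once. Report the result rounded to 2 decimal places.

After k distinct regions have appeared, the next sample gives a new one with probability (38-k)/38, so the expected wait for the (k+1)-th is 38/(38-k).
E[T] = 38/38 + 38/37 + 38/36 + ... + 38/2 + 38/1 = 38·H_{38}.
H_{38} = 4.228, so E[T] = 160.660.

160.66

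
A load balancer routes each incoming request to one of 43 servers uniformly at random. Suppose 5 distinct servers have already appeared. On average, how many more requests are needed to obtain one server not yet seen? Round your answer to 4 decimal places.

Each request yields a new server with probability (43-5)/43 = 38/43, so the wait is geometric with mean 43/38.
E = 43/38 = 1.13158.

1.1316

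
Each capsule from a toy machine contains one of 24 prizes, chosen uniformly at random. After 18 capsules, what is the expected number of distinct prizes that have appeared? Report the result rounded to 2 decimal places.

For each prize, P(seen in 18 capsules) = 1 - (23/24)^18 = 0.535.
By linearity of expectation, E[distinct seen] = 24·(1 - (23/24)^18) = 12.844.

12.84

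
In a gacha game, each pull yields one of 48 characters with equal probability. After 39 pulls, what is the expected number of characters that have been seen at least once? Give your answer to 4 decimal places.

26.8822

For each character, P(seen in 39 pulls) = 1 - (47/48)^39 = 0.56005.
By linearity of expectation, E[distinct seen] = 48·(1 - (47/48)^39) = 26.88216.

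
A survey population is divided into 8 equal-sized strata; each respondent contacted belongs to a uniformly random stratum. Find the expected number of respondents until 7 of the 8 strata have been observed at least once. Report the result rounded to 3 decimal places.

With k distinct strata already seen, the next new one arrives after an expected 8/(8-k) respondents.
Sum over k = 0,...,6: E = 8/8 + 8/7 + 8/6 + ... + 8/3 + 8/2 = 13.7429.

13.743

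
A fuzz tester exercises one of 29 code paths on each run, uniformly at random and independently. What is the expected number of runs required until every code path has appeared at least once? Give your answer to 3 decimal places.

Split into phases: going from k distinct to k+1 distinct takes on average 29/(29-k) runs.
E[T] = 29/29 + 29/28 + 29/27 + ... + 29/2 + 29/1 = 29·H_{29}.
H_{29} = 3.9617, so E[T] = 114.8880.

114.888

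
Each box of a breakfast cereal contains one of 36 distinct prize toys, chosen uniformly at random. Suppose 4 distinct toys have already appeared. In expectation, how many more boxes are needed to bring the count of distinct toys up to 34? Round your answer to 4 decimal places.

92.1058

With k distinct toys already seen, the next new one takes an expected 36/(36-k) boxes.
Sum over k = 4,...,33: E = 36/32 + 36/31 + 36/30 + ... + 36/4 + 36/3 = 92.10583.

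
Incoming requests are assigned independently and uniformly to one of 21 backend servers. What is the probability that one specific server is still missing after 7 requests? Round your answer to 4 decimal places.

0.7107

On each request the fixed server fails to appear with probability 20/21.
P(still missing after 7) = (20/21)^7 = 0.71068.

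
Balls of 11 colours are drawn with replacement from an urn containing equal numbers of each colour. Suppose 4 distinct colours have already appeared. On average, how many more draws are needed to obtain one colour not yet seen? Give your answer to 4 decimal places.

The number of draws until the next new colour is geometric with success probability 7/11, so its mean is 11/7.
E = 11/7 = 1.57143.

1.5714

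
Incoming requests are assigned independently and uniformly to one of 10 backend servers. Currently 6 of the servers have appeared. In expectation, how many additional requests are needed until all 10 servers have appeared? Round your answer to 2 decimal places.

20.83

From k distinct to k+1 distinct takes on average 10/(10-k) requests.
Sum over k = 6,...,9: E = 10/4 + 10/3 + 10/2 + 10/1 = 20.833.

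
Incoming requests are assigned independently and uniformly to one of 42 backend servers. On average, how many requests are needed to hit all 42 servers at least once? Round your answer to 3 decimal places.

Split into phases: going from k distinct to k+1 distinct takes on average 42/(42-k) requests.
E[T] = 42/42 + 42/41 + 42/40 + ... + 42/2 + 42/1 = 42·H_{42}.
H_{42} = 4.3267, so E[T] = 181.7232.

181.723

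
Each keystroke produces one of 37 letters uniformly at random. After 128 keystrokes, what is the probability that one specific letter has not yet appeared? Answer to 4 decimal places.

Each keystroke misses the fixed letter with probability (37-1)/37 = 36/37, independently.
P(still missing after 128) = (36/37)^128 = 0.02998.

0.0300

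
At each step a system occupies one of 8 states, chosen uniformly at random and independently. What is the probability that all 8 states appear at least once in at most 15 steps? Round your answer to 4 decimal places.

0.2482

Let A_i be the event that state i is missing after 15 steps. By inclusion–exclusion on the A_i,
P(all seen) = Σ_{j=0}^{8} (-1)^j C(8,j)((8-j)/8)^15
= 1.00000 - 1.07947 + 0.37418 - 0.04857 + 0.00214 - 0.00002 + 0.00000 - 0.00000 + 0.00000
= 0.24825.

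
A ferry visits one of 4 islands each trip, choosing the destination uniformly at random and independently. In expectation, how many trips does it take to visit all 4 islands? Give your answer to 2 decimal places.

8.33

The wait to go from k to k+1 distinct islands is geometric with mean 4/(4-k).
E[T] = 4/4 + 4/3 + 4/2 + 4/1 = 4·H_{4}.
H_{4} = 2.083, so E[T] = 8.333.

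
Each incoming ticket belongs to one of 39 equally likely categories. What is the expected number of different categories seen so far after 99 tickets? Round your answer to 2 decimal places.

36.02

For each category, P(seen in 99 tickets) = 1 - (38/39)^99 = 0.924.
By linearity of expectation, E[distinct seen] = 39·(1 - (38/39)^99) = 36.020.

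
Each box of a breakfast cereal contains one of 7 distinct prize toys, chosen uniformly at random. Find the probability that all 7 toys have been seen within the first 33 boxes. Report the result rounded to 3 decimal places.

0.957

Let A_i be the event that toy i is missing after 33 boxes. By inclusion–exclusion on the A_i,
P(all seen) = Σ_{j=0}^{7} (-1)^j C(7,j)((7-j)/7)^33
= 1.0000 - 0.0432 + 0.0003 - 0.0000 + 0.0000 - 0.0000 + 0.0000 - 0.0000
= 0.9571.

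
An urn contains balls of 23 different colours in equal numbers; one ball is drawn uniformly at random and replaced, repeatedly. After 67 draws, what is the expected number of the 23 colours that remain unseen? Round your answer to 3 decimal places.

1.170

For each colour, P(unseen after 67) = (22/23)^67 = 0.0509.
By linearity of expectation, E[unseen] = 23·(22/23)^67 = 1.1703.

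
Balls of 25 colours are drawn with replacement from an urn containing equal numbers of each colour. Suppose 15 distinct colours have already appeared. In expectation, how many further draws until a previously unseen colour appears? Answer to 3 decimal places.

2.500

The number of draws until the next new colour is geometric with success probability 10/25, so its mean is 25/10.
E = 25/10 = 2.5000.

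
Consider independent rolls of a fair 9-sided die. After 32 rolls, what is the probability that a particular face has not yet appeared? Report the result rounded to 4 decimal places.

Each roll misses the fixed face with probability (9-1)/9 = 8/9, independently.
P(still missing after 32) = (8/9)^32 = 0.02307.

0.0231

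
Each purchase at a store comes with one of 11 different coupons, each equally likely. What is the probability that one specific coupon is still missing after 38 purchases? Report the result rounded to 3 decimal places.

On each purchase the fixed coupon fails to appear with probability 10/11.
P(still missing after 38) = (10/11)^38 = 0.0267.

0.027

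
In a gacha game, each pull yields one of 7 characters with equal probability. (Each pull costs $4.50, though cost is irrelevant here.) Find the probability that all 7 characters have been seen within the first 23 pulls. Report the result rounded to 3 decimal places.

0.807

By inclusion–exclusion over which characters are missing,
P(all seen) = Σ_{j=0}^{7} (-1)^j C(7,j)((7-j)/7)^23
= 1.0000 - 0.2020 + 0.0091 - 0.0001 + 0.0000 - 0.0000 + 0.0000 - 0.0000
= 0.8071.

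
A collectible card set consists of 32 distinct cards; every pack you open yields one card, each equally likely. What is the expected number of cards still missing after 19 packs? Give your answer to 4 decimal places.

For each card, P(unseen after 19) = (31/32)^19 = 0.54704.
By linearity of expectation, E[unseen] = 32·(31/32)^19 = 17.50542.

17.5054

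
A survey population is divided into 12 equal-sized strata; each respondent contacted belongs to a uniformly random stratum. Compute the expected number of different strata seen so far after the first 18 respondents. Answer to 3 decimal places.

9.494

For each stratum, P(seen in 18 respondents) = 1 - (11/12)^18 = 0.7912.
By linearity of expectation, E[distinct seen] = 12·(1 - (11/12)^18) = 9.4940.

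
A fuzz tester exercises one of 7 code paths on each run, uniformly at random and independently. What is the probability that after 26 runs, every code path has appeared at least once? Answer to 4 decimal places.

0.8761

By inclusion–exclusion over which code paths are missing,
P(all seen) = Σ_{j=0}^{7} (-1)^j C(7,j)((7-j)/7)^26
= 1.00000 - 0.12720 + 0.00333 - 0.00002 + 0.00000 - 0.00000 + 0.00000 - 0.00000
= 0.87612.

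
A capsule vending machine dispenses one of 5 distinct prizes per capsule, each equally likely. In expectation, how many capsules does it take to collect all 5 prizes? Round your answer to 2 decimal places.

11.42

The wait to go from k to k+1 distinct prizes is geometric with mean 5/(5-k).
E[T] = 5/5 + 5/4 + 5/3 + 5/2 + 5/1 = 5·H_{5}.
H_{5} = 2.283, so E[T] = 11.417.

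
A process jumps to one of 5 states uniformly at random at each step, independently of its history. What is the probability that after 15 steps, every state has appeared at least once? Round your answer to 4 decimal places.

0.8288

By inclusion–exclusion over which states are missing,
P(all seen) = Σ_{j=0}^{5} (-1)^j C(5,j)((5-j)/5)^15
= 1.00000 - 0.17592 + 0.00470 - 0.00001 + 0.00000 - 0.00000
= 0.82877.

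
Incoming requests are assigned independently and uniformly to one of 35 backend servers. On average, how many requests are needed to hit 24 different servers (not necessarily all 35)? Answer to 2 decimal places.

Going from k to k+1 distinct takes a geometric number of requests with mean 35/(35-k).
Sum over k = 0,...,23: E = 35/35 + 35/34 + 35/33 + ... + 35/13 + 35/12 = 39.442.

39.44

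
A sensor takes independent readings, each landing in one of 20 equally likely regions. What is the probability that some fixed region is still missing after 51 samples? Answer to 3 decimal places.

0.073

On each sample the fixed region fails to appear with probability 19/20.
P(still missing after 51) = (19/20)^51 = 0.0731.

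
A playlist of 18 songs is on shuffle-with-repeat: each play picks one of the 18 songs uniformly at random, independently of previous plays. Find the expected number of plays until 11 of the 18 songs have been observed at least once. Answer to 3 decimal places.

With k distinct songs already seen, the next new one arrives after an expected 18/(18-k) plays.
Sum over k = 0,...,10: E = 18/18 + 18/17 + 18/16 + ... + 18/9 + 18/8 = 16.2405.

16.241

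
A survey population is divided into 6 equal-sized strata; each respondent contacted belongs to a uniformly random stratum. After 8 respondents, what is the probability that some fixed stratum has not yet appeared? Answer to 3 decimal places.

Each respondent misses the fixed stratum with probability (6-1)/6 = 5/6, independently.
P(still missing after 8) = (5/6)^8 = 0.2326.

0.233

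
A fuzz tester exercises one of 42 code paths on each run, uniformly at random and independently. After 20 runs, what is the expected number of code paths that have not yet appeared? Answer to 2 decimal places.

25.94

For each code path, P(unseen after 20) = (41/42)^20 = 0.618.
By linearity of expectation, E[unseen] = 42·(41/42)^20 = 25.938.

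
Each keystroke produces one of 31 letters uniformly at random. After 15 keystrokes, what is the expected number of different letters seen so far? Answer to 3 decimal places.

For each letter, P(seen in 15 keystrokes) = 1 - (30/31)^15 = 0.3885.
By linearity of expectation, E[distinct seen] = 31·(1 - (30/31)^15) = 12.0436.

12.044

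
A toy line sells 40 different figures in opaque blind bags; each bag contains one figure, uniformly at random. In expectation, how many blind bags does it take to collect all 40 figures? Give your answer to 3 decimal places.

171.142

After k distinct figures have appeared, the next blind bag gives a new one with probability (40-k)/40, so the expected wait for the (k+1)-th is 40/(40-k).
E[T] = 40/40 + 40/39 + 40/38 + ... + 40/2 + 40/1 = 40·H_{40}.
H_{40} = 4.2785, so E[T] = 171.1417.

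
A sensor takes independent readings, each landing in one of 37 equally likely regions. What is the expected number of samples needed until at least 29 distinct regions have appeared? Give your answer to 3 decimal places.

54.898

With k distinct regions already seen, the next new one arrives after an expected 37/(37-k) samples.
Sum over k = 0,...,28: E = 37/37 + 37/36 + 37/35 + ... + 37/10 + 37/9 = 54.8980.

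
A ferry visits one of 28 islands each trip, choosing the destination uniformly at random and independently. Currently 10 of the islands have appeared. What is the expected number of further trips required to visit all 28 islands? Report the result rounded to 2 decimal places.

97.86

From k distinct to k+1 distinct takes on average 28/(28-k) trips.
Sum over k = 10,...,27: E = 28/18 + 28/17 + 28/16 + ... + 28/2 + 28/1 = 97.863.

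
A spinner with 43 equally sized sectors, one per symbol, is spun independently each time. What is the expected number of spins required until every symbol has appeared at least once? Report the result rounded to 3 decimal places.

After k distinct symbols have appeared, the next spin gives a new one with probability (43-k)/43, so the expected wait for the (k+1)-th is 43/(43-k).
E[T] = 43/43 + 43/42 + 43/41 + ... + 43/2 + 43/1 = 43·H_{43}.
H_{43} = 4.3500, so E[T] = 187.0499.

187.050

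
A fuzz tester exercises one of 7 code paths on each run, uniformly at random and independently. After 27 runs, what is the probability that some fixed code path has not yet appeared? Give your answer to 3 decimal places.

On each run the fixed code path fails to appear with probability 6/7.
P(still missing after 27) = (6/7)^27 = 0.0156.

0.016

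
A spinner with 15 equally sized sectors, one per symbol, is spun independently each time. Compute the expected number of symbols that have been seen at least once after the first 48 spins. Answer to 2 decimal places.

For each symbol, P(seen in 48 spins) = 1 - (14/15)^48 = 0.964.
By linearity of expectation, E[distinct seen] = 15·(1 - (14/15)^48) = 14.453.

14.45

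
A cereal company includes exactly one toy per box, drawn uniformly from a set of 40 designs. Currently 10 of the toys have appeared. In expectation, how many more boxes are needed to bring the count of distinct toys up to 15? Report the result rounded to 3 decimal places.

The wait to go from k to k+1 distinct toys is geometric with mean 40/(40-k).
Sum over k = 10,...,14: E = 40/30 + 40/29 + 40/28 + 40/27 + 40/26 = 7.1612.

7.161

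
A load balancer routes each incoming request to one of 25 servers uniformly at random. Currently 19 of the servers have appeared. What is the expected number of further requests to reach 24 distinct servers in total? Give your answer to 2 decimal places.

36.25

The wait to go from k to k+1 distinct servers is geometric with mean 25/(25-k).
Sum over k = 19,...,23: E = 25/6 + 25/5 + 25/4 + 25/3 + 25/2 = 36.250.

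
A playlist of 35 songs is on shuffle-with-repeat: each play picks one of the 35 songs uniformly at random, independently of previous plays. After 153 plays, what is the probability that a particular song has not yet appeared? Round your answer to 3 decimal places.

Each play misses the fixed song with probability (35-1)/35 = 34/35, independently.
P(still missing after 153) = (34/35)^153 = 0.0119.

0.012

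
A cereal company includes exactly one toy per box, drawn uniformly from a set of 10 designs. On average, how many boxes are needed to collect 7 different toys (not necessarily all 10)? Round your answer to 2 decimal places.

10.96

Going from k to k+1 distinct takes a geometric number of boxes with mean 10/(10-k).
Sum over k = 0,...,6: E = 10/10 + 10/9 + 10/8 + ... + 10/5 + 10/4 = 10.956.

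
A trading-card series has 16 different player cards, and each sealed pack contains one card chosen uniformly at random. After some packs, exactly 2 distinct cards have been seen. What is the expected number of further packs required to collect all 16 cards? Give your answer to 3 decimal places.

52.025

The wait to go from k to k+1 distinct cards is geometric with mean 16/(16-k).
Sum over k = 2,...,15: E = 16/14 + 16/13 + 16/12 + ... + 16/2 + 16/1 = 52.0250.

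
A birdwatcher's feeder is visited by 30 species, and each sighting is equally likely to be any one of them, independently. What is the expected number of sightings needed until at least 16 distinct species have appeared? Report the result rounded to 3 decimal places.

22.303

Going from k to k+1 distinct takes a geometric number of sightings with mean 30/(30-k).
Sum over k = 0,...,15: E = 30/30 + 30/29 + 30/28 + ... + 30/16 + 30/15 = 22.3027.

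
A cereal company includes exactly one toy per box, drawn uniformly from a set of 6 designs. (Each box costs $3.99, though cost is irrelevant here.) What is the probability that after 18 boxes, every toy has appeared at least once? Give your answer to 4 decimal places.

0.7847

Let A_i be the event that toy i is missing after 18 boxes. By inclusion–exclusion on the A_i,
P(all seen) = Σ_{j=0}^{6} (-1)^j C(6,j)((6-j)/6)^18
= 1.00000 - 0.22537 + 0.01015 - 0.00008 + 0.00000 - 0.00000 + 0.00000
= 0.78471.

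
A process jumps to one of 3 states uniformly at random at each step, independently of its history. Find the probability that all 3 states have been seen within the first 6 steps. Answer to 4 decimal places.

0.7407

By inclusion–exclusion over which states are missing,
P(all seen) = Σ_{j=0}^{3} (-1)^j C(3,j)((3-j)/3)^6
= 1.00000 - 0.26337 + 0.00412 - 0.00000
= 0.74074.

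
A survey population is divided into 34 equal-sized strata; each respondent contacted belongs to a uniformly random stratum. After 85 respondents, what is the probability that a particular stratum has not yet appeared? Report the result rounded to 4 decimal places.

0.0791

On each respondent the fixed stratum fails to appear with probability 33/34.
P(still missing after 85) = (33/34)^85 = 0.07906.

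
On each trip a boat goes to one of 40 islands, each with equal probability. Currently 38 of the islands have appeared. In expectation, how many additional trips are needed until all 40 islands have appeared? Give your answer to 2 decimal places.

60.00

The wait to go from k to k+1 distinct islands is geometric with mean 40/(40-k).
Sum over k = 38,...,39: E = 40/2 + 40/1 = 60.000.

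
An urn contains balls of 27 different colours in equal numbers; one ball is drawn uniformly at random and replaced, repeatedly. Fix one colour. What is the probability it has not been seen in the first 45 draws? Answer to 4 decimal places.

Each draw misses the fixed colour with probability (27-1)/27 = 26/27, independently.
P(still missing after 45) = (26/27)^45 = 0.18299.

0.1830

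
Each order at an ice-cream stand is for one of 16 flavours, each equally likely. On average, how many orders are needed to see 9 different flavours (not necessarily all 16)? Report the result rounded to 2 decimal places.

With k distinct flavours already seen, the next new one arrives after an expected 16/(16-k) orders.
Sum over k = 0,...,8: E = 16/16 + 16/15 + 16/14 + ... + 16/9 + 16/8 = 12.606.

12.61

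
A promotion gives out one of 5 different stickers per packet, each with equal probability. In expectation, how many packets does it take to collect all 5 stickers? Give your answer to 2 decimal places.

11.42

Split into phases: going from k distinct to k+1 distinct takes on average 5/(5-k) packets.
E[T] = 5/5 + 5/4 + 5/3 + 5/2 + 5/1 = 5·H_{5}.
H_{5} = 2.283, so E[T] = 11.417.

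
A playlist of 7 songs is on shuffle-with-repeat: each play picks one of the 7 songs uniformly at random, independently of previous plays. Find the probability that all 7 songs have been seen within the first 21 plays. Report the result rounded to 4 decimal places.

By inclusion–exclusion over which songs are missing,
P(all seen) = Σ_{j=0}^{7} (-1)^j C(7,j)((7-j)/7)^21
= 1.00000 - 0.27493 + 0.01793 - 0.00028 + 0.00000 - 0.00000 + 0.00000 - 0.00000
= 0.74273.

0.7427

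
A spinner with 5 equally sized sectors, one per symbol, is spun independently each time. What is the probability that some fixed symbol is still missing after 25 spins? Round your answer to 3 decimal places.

On each spin the fixed symbol fails to appear with probability 4/5.
P(still missing after 25) = (4/5)^25 = 0.0038.

0.004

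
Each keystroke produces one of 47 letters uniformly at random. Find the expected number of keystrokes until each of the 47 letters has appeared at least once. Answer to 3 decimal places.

After k distinct letters have appeared, the next keystroke gives a new one with probability (47-k)/47, so the expected wait for the (k+1)-th is 47/(47-k).
E[T] = 47/47 + 47/46 + 47/45 + ... + 47/2 + 47/1 = 47·H_{47}.
H_{47} = 4.4380, so E[T] = 208.5843.

208.584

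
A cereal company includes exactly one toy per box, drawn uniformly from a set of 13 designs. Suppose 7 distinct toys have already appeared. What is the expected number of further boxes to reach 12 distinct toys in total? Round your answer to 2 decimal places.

From k distinct to k+1 distinct takes on average 13/(13-k) boxes.
Sum over k = 7,...,11: E = 13/6 + 13/5 + 13/4 + 13/3 + 13/2 = 18.850.

18.85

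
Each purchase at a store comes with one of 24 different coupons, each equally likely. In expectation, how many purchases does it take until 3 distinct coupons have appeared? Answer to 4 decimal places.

With k distinct coupons already seen, the next new one arrives after an expected 24/(24-k) purchases.
Sum over k = 0,...,2: E = 24/24 + 24/23 + 24/22 = 3.13439.

3.1344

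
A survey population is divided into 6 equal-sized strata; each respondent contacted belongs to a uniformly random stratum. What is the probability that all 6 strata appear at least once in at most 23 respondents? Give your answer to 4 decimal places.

Let A_i be the event that stratum i is missing after 23 respondents. By inclusion–exclusion on the A_i,
P(all seen) = Σ_{j=0}^{6} (-1)^j C(6,j)((6-j)/6)^23
= 1.00000 - 0.09057 + 0.00134 - 0.00000 + 0.00000 - 0.00000 + 0.00000
= 0.91076.

0.9108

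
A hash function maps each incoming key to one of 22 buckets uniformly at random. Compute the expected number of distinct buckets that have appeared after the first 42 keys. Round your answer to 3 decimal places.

For each bucket, P(seen in 42 keys) = 1 - (21/22)^42 = 0.8583.
By linearity of expectation, E[distinct seen] = 22·(1 - (21/22)^42) = 18.8820.

18.882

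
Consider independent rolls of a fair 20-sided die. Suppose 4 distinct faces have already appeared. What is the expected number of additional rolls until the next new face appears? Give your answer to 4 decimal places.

The number of rolls until the next new face is geometric with success probability 16/20, so its mean is 20/16.
E = 20/16 = 1.25000.

1.2500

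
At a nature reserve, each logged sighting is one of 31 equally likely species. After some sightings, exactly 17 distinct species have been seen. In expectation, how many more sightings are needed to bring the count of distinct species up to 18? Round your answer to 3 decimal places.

2.214

The wait to go from k to k+1 distinct species is geometric with mean 31/(31-k).
Only the k = 17 term is needed: E = 31/14 = 2.2143.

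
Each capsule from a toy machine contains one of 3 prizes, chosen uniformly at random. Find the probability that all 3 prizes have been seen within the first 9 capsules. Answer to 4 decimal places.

0.9221

Let A_i be the event that prize i is missing after 9 capsules. By inclusion–exclusion on the A_i,
P(all seen) = Σ_{j=0}^{3} (-1)^j C(3,j)((3-j)/3)^9
= 1.00000 - 0.07804 + 0.00015 - 0.00000
= 0.92212.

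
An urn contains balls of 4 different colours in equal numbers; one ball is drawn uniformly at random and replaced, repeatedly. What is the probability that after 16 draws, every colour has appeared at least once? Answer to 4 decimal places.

0.9600

Let A_i be the event that colour i is missing after 16 draws. By inclusion–exclusion on the A_i,
P(all seen) = Σ_{j=0}^{4} (-1)^j C(4,j)((4-j)/4)^16
= 1.00000 - 0.04009 + 0.00009 - 0.00000 + 0.00000
= 0.96000.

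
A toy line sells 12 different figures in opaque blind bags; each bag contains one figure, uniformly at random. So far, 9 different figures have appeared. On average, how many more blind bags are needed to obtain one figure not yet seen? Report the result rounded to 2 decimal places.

4.00

The number of blind bags until the next new figure is geometric with success probability 3/12, so its mean is 12/3.
E = 12/3 = 4.000.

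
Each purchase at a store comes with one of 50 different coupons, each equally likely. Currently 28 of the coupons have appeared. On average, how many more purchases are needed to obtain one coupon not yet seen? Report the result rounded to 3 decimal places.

Each purchase yields a new coupon with probability (50-28)/50 = 22/50, so the wait is geometric with mean 50/22.
E = 50/22 = 2.2727.

2.273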